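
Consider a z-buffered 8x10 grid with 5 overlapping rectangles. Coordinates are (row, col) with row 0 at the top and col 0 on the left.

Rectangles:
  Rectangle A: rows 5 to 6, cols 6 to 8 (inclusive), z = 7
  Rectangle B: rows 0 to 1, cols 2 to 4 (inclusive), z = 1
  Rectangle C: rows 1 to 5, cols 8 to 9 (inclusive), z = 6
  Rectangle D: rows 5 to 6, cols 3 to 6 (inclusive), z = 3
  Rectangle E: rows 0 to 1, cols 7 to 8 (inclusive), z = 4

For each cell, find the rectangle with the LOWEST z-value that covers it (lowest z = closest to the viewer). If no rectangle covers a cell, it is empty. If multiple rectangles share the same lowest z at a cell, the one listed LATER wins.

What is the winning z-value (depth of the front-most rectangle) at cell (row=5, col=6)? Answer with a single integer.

Check cell (5,6):
  A: rows 5-6 cols 6-8 z=7 -> covers; best now A (z=7)
  B: rows 0-1 cols 2-4 -> outside (row miss)
  C: rows 1-5 cols 8-9 -> outside (col miss)
  D: rows 5-6 cols 3-6 z=3 -> covers; best now D (z=3)
  E: rows 0-1 cols 7-8 -> outside (row miss)
Winner: D at z=3

Answer: 3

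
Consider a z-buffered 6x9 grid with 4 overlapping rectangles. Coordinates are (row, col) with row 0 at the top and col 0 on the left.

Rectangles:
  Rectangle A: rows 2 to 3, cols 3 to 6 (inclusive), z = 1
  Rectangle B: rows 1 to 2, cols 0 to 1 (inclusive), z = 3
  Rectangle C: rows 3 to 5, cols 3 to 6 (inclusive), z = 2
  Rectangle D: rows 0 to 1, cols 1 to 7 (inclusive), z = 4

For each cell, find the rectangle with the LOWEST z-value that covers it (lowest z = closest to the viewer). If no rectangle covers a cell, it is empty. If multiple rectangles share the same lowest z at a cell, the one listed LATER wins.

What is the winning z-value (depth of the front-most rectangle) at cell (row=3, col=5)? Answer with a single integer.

Answer: 1

Derivation:
Check cell (3,5):
  A: rows 2-3 cols 3-6 z=1 -> covers; best now A (z=1)
  B: rows 1-2 cols 0-1 -> outside (row miss)
  C: rows 3-5 cols 3-6 z=2 -> covers; best now A (z=1)
  D: rows 0-1 cols 1-7 -> outside (row miss)
Winner: A at z=1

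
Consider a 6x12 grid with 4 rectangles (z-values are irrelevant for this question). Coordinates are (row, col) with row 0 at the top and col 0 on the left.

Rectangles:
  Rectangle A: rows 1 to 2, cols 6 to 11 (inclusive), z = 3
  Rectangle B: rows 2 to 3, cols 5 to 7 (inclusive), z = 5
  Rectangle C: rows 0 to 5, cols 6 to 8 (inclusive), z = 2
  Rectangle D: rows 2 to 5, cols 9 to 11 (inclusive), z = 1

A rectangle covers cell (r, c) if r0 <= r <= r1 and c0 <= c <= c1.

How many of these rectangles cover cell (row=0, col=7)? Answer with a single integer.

Check cell (0,7):
  A: rows 1-2 cols 6-11 -> outside (row miss)
  B: rows 2-3 cols 5-7 -> outside (row miss)
  C: rows 0-5 cols 6-8 -> covers
  D: rows 2-5 cols 9-11 -> outside (row miss)
Count covering = 1

Answer: 1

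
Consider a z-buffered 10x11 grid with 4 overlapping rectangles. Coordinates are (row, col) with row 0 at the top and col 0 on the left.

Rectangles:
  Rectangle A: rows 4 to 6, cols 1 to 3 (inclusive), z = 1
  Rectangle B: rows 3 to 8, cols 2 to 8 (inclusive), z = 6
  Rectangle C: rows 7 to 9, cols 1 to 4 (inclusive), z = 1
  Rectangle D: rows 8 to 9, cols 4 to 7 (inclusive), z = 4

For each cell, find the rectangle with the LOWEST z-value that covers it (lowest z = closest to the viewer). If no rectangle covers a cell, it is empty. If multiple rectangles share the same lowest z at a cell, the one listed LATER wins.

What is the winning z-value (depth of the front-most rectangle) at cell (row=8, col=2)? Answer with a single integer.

Answer: 1

Derivation:
Check cell (8,2):
  A: rows 4-6 cols 1-3 -> outside (row miss)
  B: rows 3-8 cols 2-8 z=6 -> covers; best now B (z=6)
  C: rows 7-9 cols 1-4 z=1 -> covers; best now C (z=1)
  D: rows 8-9 cols 4-7 -> outside (col miss)
Winner: C at z=1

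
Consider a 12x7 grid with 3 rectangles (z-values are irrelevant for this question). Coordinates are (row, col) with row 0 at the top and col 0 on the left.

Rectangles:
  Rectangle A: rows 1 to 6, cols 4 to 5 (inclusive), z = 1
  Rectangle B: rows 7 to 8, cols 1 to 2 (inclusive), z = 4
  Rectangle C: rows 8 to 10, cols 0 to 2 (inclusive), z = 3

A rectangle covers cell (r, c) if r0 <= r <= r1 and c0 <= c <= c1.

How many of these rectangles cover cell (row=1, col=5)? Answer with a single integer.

Answer: 1

Derivation:
Check cell (1,5):
  A: rows 1-6 cols 4-5 -> covers
  B: rows 7-8 cols 1-2 -> outside (row miss)
  C: rows 8-10 cols 0-2 -> outside (row miss)
Count covering = 1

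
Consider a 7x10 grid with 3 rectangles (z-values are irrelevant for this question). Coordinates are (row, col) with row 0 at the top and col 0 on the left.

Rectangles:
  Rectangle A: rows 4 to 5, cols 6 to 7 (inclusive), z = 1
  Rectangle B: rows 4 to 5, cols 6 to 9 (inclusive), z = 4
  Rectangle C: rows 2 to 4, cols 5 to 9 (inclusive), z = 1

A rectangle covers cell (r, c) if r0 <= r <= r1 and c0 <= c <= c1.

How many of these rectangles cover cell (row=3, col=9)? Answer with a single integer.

Answer: 1

Derivation:
Check cell (3,9):
  A: rows 4-5 cols 6-7 -> outside (row miss)
  B: rows 4-5 cols 6-9 -> outside (row miss)
  C: rows 2-4 cols 5-9 -> covers
Count covering = 1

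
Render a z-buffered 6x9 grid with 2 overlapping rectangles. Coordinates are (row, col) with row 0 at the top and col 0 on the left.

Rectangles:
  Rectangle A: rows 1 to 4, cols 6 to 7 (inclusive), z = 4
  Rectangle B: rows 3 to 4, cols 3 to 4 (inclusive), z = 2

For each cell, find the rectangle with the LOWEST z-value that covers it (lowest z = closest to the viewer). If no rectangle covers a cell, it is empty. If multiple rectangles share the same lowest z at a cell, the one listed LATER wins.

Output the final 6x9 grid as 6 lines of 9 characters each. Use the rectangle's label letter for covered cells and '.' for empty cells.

.........
......AA.
......AA.
...BB.AA.
...BB.AA.
.........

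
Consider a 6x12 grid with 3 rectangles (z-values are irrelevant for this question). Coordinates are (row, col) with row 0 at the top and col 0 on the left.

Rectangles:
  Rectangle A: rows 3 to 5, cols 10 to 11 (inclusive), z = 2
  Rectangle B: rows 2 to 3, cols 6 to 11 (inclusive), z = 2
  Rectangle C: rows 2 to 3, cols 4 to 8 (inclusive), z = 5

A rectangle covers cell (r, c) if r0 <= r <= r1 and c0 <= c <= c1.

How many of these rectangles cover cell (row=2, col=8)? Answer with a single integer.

Check cell (2,8):
  A: rows 3-5 cols 10-11 -> outside (row miss)
  B: rows 2-3 cols 6-11 -> covers
  C: rows 2-3 cols 4-8 -> covers
Count covering = 2

Answer: 2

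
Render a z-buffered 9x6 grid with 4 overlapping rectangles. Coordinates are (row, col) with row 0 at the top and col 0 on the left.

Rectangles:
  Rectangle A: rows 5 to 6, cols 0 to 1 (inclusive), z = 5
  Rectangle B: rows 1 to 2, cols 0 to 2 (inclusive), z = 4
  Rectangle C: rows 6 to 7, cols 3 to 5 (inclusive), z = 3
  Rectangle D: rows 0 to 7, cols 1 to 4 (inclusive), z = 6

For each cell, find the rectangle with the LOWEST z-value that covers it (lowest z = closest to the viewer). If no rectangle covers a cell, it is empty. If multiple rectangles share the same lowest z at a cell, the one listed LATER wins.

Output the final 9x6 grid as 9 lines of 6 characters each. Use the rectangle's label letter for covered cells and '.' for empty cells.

.DDDD.
BBBDD.
BBBDD.
.DDDD.
.DDDD.
AADDD.
AADCCC
.DDCCC
......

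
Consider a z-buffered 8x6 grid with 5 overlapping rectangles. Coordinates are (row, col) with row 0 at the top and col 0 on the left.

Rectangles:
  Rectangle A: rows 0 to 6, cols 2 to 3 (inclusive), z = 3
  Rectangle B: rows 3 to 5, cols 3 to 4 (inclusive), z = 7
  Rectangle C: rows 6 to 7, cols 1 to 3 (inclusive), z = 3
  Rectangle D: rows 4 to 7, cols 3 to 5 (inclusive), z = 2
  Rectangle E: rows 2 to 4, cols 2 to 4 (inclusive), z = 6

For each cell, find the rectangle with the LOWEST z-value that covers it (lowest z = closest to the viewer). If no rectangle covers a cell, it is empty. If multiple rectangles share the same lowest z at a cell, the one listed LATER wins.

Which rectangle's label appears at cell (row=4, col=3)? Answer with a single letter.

Answer: D

Derivation:
Check cell (4,3):
  A: rows 0-6 cols 2-3 z=3 -> covers; best now A (z=3)
  B: rows 3-5 cols 3-4 z=7 -> covers; best now A (z=3)
  C: rows 6-7 cols 1-3 -> outside (row miss)
  D: rows 4-7 cols 3-5 z=2 -> covers; best now D (z=2)
  E: rows 2-4 cols 2-4 z=6 -> covers; best now D (z=2)
Winner: D at z=2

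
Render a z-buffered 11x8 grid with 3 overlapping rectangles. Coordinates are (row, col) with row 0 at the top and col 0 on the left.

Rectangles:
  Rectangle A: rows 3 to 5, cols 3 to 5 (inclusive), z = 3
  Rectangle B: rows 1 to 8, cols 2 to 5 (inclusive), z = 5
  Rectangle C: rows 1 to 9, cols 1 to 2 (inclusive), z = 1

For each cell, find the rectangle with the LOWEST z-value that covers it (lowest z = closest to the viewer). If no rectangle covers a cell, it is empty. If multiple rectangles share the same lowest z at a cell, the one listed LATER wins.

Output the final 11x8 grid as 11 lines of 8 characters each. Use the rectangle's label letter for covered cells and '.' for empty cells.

........
.CCBBB..
.CCBBB..
.CCAAA..
.CCAAA..
.CCAAA..
.CCBBB..
.CCBBB..
.CCBBB..
.CC.....
........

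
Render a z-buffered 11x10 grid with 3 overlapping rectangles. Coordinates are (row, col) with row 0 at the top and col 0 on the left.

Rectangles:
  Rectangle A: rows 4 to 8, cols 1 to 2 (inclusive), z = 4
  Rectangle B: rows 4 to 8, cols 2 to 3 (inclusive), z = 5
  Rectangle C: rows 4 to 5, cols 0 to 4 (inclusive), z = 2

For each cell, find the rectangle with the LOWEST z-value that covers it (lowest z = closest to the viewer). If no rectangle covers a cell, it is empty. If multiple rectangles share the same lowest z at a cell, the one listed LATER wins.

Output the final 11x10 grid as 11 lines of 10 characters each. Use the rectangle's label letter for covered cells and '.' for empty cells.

..........
..........
..........
..........
CCCCC.....
CCCCC.....
.AAB......
.AAB......
.AAB......
..........
..........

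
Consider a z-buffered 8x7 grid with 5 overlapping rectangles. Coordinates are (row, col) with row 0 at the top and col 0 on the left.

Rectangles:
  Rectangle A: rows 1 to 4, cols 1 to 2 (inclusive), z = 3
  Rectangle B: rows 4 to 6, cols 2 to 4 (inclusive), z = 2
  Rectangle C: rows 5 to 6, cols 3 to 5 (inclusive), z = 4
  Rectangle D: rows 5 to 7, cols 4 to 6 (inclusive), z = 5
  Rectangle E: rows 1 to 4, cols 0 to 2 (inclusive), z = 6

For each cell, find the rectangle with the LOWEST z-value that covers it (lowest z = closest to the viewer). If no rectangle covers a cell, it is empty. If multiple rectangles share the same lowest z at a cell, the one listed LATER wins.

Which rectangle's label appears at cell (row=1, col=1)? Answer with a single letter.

Answer: A

Derivation:
Check cell (1,1):
  A: rows 1-4 cols 1-2 z=3 -> covers; best now A (z=3)
  B: rows 4-6 cols 2-4 -> outside (row miss)
  C: rows 5-6 cols 3-5 -> outside (row miss)
  D: rows 5-7 cols 4-6 -> outside (row miss)
  E: rows 1-4 cols 0-2 z=6 -> covers; best now A (z=3)
Winner: A at z=3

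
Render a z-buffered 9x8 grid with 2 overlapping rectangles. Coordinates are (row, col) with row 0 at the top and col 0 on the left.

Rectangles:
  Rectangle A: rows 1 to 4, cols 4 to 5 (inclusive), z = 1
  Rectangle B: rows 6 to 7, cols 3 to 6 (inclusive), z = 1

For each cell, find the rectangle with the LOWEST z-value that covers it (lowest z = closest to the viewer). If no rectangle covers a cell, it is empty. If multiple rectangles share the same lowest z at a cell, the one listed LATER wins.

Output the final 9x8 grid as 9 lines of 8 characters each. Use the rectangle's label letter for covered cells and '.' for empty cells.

........
....AA..
....AA..
....AA..
....AA..
........
...BBBB.
...BBBB.
........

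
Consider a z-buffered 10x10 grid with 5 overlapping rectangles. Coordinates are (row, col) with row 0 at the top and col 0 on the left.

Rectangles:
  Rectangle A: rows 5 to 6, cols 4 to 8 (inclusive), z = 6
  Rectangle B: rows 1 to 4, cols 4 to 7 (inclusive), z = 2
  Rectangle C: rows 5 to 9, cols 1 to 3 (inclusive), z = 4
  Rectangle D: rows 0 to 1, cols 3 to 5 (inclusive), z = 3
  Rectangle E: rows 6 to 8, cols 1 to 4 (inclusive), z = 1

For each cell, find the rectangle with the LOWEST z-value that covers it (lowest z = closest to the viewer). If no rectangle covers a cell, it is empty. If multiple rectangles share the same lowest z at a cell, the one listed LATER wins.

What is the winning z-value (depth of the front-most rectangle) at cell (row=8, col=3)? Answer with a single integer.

Check cell (8,3):
  A: rows 5-6 cols 4-8 -> outside (row miss)
  B: rows 1-4 cols 4-7 -> outside (row miss)
  C: rows 5-9 cols 1-3 z=4 -> covers; best now C (z=4)
  D: rows 0-1 cols 3-5 -> outside (row miss)
  E: rows 6-8 cols 1-4 z=1 -> covers; best now E (z=1)
Winner: E at z=1

Answer: 1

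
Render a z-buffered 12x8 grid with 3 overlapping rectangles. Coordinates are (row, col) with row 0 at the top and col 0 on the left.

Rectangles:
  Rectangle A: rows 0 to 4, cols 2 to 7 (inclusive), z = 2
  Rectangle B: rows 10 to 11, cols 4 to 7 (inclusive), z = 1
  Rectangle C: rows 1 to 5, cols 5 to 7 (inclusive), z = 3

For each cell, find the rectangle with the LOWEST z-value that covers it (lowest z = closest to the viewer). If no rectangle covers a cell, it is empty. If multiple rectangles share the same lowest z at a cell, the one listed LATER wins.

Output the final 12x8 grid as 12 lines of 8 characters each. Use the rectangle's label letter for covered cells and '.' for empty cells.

..AAAAAA
..AAAAAA
..AAAAAA
..AAAAAA
..AAAAAA
.....CCC
........
........
........
........
....BBBB
....BBBB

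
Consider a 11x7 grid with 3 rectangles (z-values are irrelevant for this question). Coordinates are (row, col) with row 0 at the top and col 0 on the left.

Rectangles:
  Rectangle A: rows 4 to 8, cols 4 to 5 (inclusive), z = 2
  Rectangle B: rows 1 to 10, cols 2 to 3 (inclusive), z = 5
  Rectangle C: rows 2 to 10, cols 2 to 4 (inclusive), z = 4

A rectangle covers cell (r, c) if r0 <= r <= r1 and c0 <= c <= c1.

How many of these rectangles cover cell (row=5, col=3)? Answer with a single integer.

Answer: 2

Derivation:
Check cell (5,3):
  A: rows 4-8 cols 4-5 -> outside (col miss)
  B: rows 1-10 cols 2-3 -> covers
  C: rows 2-10 cols 2-4 -> covers
Count covering = 2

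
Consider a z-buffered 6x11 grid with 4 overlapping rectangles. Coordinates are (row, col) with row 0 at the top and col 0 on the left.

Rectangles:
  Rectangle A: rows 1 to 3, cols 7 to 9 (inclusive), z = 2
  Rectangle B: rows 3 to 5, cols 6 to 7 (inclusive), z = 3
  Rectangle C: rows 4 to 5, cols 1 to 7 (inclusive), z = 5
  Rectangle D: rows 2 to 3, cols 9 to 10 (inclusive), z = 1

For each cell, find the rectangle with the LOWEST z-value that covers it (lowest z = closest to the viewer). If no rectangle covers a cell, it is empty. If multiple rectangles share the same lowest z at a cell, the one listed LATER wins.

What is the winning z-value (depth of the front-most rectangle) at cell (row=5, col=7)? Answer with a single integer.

Answer: 3

Derivation:
Check cell (5,7):
  A: rows 1-3 cols 7-9 -> outside (row miss)
  B: rows 3-5 cols 6-7 z=3 -> covers; best now B (z=3)
  C: rows 4-5 cols 1-7 z=5 -> covers; best now B (z=3)
  D: rows 2-3 cols 9-10 -> outside (row miss)
Winner: B at z=3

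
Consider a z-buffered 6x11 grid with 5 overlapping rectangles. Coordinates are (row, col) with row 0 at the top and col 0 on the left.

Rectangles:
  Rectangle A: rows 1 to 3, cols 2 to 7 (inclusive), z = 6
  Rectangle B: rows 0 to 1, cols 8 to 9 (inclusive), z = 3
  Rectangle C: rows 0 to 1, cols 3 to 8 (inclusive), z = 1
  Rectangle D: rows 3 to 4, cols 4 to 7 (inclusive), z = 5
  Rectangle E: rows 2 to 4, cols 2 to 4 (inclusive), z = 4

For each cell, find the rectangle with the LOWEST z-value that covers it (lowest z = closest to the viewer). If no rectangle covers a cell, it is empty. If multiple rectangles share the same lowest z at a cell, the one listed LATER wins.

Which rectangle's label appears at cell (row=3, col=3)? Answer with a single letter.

Answer: E

Derivation:
Check cell (3,3):
  A: rows 1-3 cols 2-7 z=6 -> covers; best now A (z=6)
  B: rows 0-1 cols 8-9 -> outside (row miss)
  C: rows 0-1 cols 3-8 -> outside (row miss)
  D: rows 3-4 cols 4-7 -> outside (col miss)
  E: rows 2-4 cols 2-4 z=4 -> covers; best now E (z=4)
Winner: E at z=4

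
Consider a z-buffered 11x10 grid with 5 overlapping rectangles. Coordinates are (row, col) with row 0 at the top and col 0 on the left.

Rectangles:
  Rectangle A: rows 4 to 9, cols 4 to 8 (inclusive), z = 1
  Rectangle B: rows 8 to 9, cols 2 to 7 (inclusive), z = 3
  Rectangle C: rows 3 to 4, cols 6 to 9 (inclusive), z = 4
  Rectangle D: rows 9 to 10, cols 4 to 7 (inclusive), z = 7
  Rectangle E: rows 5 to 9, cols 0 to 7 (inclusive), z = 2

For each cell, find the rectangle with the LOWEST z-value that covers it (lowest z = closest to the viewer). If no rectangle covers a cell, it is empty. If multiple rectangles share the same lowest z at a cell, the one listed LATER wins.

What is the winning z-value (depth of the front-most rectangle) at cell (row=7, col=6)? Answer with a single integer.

Answer: 1

Derivation:
Check cell (7,6):
  A: rows 4-9 cols 4-8 z=1 -> covers; best now A (z=1)
  B: rows 8-9 cols 2-7 -> outside (row miss)
  C: rows 3-4 cols 6-9 -> outside (row miss)
  D: rows 9-10 cols 4-7 -> outside (row miss)
  E: rows 5-9 cols 0-7 z=2 -> covers; best now A (z=1)
Winner: A at z=1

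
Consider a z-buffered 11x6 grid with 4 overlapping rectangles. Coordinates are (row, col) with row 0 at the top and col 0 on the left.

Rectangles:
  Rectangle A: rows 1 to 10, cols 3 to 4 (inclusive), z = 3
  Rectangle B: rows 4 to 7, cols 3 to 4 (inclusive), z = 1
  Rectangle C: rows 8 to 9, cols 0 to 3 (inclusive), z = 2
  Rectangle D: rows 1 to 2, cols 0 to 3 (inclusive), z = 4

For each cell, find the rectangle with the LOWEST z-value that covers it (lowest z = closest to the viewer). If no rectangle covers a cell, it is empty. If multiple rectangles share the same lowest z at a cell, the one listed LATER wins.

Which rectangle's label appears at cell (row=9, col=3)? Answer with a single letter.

Check cell (9,3):
  A: rows 1-10 cols 3-4 z=3 -> covers; best now A (z=3)
  B: rows 4-7 cols 3-4 -> outside (row miss)
  C: rows 8-9 cols 0-3 z=2 -> covers; best now C (z=2)
  D: rows 1-2 cols 0-3 -> outside (row miss)
Winner: C at z=2

Answer: C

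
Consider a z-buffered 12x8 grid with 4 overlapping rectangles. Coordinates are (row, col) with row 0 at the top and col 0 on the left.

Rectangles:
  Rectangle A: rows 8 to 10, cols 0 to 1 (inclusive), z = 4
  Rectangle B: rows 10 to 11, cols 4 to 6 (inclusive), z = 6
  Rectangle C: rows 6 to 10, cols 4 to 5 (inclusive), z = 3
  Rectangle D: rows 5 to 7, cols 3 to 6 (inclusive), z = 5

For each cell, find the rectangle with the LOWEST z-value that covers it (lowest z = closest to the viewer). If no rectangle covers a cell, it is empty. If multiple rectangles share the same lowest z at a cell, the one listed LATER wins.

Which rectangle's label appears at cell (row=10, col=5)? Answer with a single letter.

Answer: C

Derivation:
Check cell (10,5):
  A: rows 8-10 cols 0-1 -> outside (col miss)
  B: rows 10-11 cols 4-6 z=6 -> covers; best now B (z=6)
  C: rows 6-10 cols 4-5 z=3 -> covers; best now C (z=3)
  D: rows 5-7 cols 3-6 -> outside (row miss)
Winner: C at z=3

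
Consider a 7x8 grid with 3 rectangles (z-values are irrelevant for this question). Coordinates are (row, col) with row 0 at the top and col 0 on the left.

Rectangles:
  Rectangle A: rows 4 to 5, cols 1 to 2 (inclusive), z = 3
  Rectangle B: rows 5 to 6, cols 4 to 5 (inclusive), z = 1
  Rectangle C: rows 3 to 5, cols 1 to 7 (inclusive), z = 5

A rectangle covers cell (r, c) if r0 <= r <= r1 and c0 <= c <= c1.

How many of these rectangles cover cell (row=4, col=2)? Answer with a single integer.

Check cell (4,2):
  A: rows 4-5 cols 1-2 -> covers
  B: rows 5-6 cols 4-5 -> outside (row miss)
  C: rows 3-5 cols 1-7 -> covers
Count covering = 2

Answer: 2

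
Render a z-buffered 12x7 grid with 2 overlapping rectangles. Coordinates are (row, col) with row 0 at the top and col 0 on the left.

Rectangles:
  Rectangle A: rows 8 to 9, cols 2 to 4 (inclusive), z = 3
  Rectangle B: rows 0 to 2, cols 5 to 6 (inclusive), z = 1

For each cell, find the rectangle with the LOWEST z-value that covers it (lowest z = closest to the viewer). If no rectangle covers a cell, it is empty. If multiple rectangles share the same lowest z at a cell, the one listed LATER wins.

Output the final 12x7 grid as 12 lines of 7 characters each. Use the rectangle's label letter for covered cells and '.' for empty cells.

.....BB
.....BB
.....BB
.......
.......
.......
.......
.......
..AAA..
..AAA..
.......
.......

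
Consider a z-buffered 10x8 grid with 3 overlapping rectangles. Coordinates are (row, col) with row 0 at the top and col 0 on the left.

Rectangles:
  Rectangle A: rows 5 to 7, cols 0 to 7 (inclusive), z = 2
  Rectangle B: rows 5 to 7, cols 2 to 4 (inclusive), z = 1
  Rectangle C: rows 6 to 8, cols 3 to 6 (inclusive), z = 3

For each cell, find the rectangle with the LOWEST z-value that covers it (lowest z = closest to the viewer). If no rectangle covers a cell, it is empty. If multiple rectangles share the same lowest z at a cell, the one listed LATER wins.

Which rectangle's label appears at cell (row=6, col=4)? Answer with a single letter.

Check cell (6,4):
  A: rows 5-7 cols 0-7 z=2 -> covers; best now A (z=2)
  B: rows 5-7 cols 2-4 z=1 -> covers; best now B (z=1)
  C: rows 6-8 cols 3-6 z=3 -> covers; best now B (z=1)
Winner: B at z=1

Answer: B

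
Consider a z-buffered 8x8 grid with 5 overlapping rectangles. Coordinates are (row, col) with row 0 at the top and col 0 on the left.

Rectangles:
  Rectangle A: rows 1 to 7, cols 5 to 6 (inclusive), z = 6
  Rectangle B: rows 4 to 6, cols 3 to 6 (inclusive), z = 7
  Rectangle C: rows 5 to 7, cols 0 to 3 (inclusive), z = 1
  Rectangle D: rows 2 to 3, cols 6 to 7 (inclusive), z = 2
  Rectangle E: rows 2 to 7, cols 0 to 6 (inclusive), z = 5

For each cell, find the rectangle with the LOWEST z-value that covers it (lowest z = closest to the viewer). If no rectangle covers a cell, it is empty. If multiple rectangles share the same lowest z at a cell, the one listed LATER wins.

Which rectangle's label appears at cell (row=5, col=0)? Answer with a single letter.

Check cell (5,0):
  A: rows 1-7 cols 5-6 -> outside (col miss)
  B: rows 4-6 cols 3-6 -> outside (col miss)
  C: rows 5-7 cols 0-3 z=1 -> covers; best now C (z=1)
  D: rows 2-3 cols 6-7 -> outside (row miss)
  E: rows 2-7 cols 0-6 z=5 -> covers; best now C (z=1)
Winner: C at z=1

Answer: C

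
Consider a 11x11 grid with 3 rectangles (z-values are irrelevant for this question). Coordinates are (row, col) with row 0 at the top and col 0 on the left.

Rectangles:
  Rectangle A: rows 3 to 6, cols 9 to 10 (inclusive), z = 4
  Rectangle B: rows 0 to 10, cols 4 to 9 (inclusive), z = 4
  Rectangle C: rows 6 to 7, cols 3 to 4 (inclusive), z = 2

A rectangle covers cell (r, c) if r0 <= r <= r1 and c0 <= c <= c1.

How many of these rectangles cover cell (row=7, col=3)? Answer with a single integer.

Check cell (7,3):
  A: rows 3-6 cols 9-10 -> outside (row miss)
  B: rows 0-10 cols 4-9 -> outside (col miss)
  C: rows 6-7 cols 3-4 -> covers
Count covering = 1

Answer: 1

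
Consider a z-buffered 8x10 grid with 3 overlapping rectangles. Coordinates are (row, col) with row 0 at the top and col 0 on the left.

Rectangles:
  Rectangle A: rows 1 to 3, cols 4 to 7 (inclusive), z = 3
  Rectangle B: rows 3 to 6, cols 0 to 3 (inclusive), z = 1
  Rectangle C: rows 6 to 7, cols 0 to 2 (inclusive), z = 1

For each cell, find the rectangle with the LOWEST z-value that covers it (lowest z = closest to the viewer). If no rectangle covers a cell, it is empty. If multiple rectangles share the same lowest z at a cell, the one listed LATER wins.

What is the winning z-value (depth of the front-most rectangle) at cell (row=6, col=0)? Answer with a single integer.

Answer: 1

Derivation:
Check cell (6,0):
  A: rows 1-3 cols 4-7 -> outside (row miss)
  B: rows 3-6 cols 0-3 z=1 -> covers; best now B (z=1)
  C: rows 6-7 cols 0-2 z=1 -> covers; best now C (z=1)
Winner: C at z=1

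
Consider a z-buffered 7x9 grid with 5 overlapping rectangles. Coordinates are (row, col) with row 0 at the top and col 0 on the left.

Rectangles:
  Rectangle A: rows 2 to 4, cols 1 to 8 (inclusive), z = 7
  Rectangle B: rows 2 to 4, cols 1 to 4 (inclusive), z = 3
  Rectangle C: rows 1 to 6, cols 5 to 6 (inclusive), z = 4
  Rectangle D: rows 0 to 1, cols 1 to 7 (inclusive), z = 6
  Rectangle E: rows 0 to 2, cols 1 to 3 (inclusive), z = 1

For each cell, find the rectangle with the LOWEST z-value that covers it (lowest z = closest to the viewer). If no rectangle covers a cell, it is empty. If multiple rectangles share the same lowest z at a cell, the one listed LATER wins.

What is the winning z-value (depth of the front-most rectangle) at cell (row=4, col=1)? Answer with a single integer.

Answer: 3

Derivation:
Check cell (4,1):
  A: rows 2-4 cols 1-8 z=7 -> covers; best now A (z=7)
  B: rows 2-4 cols 1-4 z=3 -> covers; best now B (z=3)
  C: rows 1-6 cols 5-6 -> outside (col miss)
  D: rows 0-1 cols 1-7 -> outside (row miss)
  E: rows 0-2 cols 1-3 -> outside (row miss)
Winner: B at z=3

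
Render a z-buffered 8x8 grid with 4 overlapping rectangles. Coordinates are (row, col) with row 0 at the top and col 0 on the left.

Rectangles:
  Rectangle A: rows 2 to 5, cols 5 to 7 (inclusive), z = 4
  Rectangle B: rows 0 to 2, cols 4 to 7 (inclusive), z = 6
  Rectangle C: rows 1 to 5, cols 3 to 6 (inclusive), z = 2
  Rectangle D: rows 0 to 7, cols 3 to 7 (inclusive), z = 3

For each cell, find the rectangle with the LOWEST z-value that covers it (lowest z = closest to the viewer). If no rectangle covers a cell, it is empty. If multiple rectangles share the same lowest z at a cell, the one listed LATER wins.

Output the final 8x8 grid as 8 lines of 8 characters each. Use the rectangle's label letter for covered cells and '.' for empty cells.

...DDDDD
...CCCCD
...CCCCD
...CCCCD
...CCCCD
...CCCCD
...DDDDD
...DDDDD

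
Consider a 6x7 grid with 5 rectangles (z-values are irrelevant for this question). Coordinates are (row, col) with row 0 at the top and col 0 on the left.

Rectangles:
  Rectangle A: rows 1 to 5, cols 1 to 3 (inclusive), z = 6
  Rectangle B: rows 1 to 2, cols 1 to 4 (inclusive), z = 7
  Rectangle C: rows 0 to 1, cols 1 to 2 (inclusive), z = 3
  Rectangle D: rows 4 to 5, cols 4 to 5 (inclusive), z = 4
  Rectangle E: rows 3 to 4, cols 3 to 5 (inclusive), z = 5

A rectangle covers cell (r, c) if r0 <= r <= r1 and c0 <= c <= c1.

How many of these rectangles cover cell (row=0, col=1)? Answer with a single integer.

Check cell (0,1):
  A: rows 1-5 cols 1-3 -> outside (row miss)
  B: rows 1-2 cols 1-4 -> outside (row miss)
  C: rows 0-1 cols 1-2 -> covers
  D: rows 4-5 cols 4-5 -> outside (row miss)
  E: rows 3-4 cols 3-5 -> outside (row miss)
Count covering = 1

Answer: 1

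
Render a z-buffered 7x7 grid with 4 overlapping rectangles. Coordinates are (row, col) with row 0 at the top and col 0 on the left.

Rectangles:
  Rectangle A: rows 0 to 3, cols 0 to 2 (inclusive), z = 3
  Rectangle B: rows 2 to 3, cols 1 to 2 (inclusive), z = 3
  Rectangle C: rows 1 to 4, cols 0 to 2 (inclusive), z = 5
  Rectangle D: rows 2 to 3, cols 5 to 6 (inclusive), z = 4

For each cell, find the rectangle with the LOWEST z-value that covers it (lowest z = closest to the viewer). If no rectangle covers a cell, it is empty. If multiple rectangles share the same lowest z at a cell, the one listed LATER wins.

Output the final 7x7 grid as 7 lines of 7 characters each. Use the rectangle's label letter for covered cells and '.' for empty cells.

AAA....
AAA....
ABB..DD
ABB..DD
CCC....
.......
.......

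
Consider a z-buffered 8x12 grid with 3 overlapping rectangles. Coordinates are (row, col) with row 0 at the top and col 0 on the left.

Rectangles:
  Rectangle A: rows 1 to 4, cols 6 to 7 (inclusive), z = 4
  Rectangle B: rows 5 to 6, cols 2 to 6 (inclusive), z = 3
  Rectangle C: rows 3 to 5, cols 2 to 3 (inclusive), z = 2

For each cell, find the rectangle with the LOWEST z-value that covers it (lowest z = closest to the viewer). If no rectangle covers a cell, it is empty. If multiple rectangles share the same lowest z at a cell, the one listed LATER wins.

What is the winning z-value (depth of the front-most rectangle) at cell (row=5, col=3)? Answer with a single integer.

Check cell (5,3):
  A: rows 1-4 cols 6-7 -> outside (row miss)
  B: rows 5-6 cols 2-6 z=3 -> covers; best now B (z=3)
  C: rows 3-5 cols 2-3 z=2 -> covers; best now C (z=2)
Winner: C at z=2

Answer: 2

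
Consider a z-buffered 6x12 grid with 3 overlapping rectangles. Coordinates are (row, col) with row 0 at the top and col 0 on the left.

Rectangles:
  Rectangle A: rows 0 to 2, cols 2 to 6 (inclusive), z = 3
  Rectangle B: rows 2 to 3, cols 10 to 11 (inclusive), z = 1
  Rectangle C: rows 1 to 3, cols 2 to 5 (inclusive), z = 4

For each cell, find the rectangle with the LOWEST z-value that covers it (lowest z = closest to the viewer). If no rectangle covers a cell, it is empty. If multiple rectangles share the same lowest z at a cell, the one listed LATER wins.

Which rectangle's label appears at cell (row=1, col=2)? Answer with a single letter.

Answer: A

Derivation:
Check cell (1,2):
  A: rows 0-2 cols 2-6 z=3 -> covers; best now A (z=3)
  B: rows 2-3 cols 10-11 -> outside (row miss)
  C: rows 1-3 cols 2-5 z=4 -> covers; best now A (z=3)
Winner: A at z=3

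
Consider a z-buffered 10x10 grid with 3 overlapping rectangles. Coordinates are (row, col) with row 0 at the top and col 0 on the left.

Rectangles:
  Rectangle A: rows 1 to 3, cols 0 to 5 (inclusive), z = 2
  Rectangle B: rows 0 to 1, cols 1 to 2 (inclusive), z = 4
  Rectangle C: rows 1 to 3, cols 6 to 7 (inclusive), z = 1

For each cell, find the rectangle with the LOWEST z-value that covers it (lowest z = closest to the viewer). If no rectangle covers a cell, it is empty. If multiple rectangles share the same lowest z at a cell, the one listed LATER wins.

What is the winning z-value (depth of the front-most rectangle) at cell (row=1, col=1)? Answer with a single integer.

Check cell (1,1):
  A: rows 1-3 cols 0-5 z=2 -> covers; best now A (z=2)
  B: rows 0-1 cols 1-2 z=4 -> covers; best now A (z=2)
  C: rows 1-3 cols 6-7 -> outside (col miss)
Winner: A at z=2

Answer: 2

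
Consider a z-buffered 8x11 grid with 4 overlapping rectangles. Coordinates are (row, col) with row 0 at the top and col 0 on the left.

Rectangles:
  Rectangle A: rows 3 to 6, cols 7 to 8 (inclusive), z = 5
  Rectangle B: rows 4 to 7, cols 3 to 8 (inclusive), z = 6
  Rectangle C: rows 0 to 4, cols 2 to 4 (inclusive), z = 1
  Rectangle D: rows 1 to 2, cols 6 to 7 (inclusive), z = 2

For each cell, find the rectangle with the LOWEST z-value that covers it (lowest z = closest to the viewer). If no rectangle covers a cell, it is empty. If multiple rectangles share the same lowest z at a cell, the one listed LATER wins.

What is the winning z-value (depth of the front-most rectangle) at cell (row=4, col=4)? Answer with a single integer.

Check cell (4,4):
  A: rows 3-6 cols 7-8 -> outside (col miss)
  B: rows 4-7 cols 3-8 z=6 -> covers; best now B (z=6)
  C: rows 0-4 cols 2-4 z=1 -> covers; best now C (z=1)
  D: rows 1-2 cols 6-7 -> outside (row miss)
Winner: C at z=1

Answer: 1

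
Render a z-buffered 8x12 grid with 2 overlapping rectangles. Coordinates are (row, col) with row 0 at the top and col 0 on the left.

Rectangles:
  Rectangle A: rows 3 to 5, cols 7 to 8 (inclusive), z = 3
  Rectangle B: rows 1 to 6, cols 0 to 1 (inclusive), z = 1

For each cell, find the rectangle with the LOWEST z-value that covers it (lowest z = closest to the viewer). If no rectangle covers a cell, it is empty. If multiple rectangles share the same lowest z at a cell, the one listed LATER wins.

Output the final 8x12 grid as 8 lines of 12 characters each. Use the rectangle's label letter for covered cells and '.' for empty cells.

............
BB..........
BB..........
BB.....AA...
BB.....AA...
BB.....AA...
BB..........
............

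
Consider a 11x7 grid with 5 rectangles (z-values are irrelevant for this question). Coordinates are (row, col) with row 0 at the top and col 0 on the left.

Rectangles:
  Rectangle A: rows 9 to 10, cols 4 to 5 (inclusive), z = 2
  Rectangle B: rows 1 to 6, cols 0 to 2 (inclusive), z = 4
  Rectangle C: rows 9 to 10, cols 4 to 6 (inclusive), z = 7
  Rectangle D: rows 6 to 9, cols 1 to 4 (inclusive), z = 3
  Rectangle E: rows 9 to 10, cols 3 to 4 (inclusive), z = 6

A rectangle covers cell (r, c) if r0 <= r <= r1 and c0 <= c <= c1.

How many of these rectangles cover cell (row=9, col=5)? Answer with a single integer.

Check cell (9,5):
  A: rows 9-10 cols 4-5 -> covers
  B: rows 1-6 cols 0-2 -> outside (row miss)
  C: rows 9-10 cols 4-6 -> covers
  D: rows 6-9 cols 1-4 -> outside (col miss)
  E: rows 9-10 cols 3-4 -> outside (col miss)
Count covering = 2

Answer: 2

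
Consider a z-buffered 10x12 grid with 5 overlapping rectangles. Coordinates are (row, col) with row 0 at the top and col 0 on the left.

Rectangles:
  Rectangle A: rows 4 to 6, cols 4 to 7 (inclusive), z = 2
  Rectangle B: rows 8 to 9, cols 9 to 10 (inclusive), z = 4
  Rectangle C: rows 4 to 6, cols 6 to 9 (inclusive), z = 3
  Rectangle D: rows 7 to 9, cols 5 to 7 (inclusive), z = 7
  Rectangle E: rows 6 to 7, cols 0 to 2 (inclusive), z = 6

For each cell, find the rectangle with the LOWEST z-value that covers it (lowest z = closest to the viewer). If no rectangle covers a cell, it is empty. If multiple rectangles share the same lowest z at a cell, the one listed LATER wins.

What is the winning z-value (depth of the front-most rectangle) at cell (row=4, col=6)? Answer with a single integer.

Answer: 2

Derivation:
Check cell (4,6):
  A: rows 4-6 cols 4-7 z=2 -> covers; best now A (z=2)
  B: rows 8-9 cols 9-10 -> outside (row miss)
  C: rows 4-6 cols 6-9 z=3 -> covers; best now A (z=2)
  D: rows 7-9 cols 5-7 -> outside (row miss)
  E: rows 6-7 cols 0-2 -> outside (row miss)
Winner: A at z=2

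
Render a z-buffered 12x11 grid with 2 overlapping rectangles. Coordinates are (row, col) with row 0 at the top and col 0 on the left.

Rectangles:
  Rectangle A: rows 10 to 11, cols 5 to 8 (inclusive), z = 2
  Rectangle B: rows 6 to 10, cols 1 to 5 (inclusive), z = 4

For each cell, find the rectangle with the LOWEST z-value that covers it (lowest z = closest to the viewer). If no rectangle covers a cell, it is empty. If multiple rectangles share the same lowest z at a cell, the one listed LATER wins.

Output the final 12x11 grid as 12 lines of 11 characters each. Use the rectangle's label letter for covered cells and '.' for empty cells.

...........
...........
...........
...........
...........
...........
.BBBBB.....
.BBBBB.....
.BBBBB.....
.BBBBB.....
.BBBBAAAA..
.....AAAA..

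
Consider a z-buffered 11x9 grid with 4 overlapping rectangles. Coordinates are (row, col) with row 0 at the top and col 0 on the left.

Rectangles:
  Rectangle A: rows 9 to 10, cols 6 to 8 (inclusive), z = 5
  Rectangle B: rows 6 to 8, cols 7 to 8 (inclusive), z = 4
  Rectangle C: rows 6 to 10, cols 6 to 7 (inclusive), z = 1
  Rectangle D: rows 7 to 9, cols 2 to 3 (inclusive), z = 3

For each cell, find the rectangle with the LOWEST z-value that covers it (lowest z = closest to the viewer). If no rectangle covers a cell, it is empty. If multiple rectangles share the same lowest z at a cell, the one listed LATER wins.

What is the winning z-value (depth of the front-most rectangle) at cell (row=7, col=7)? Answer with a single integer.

Answer: 1

Derivation:
Check cell (7,7):
  A: rows 9-10 cols 6-8 -> outside (row miss)
  B: rows 6-8 cols 7-8 z=4 -> covers; best now B (z=4)
  C: rows 6-10 cols 6-7 z=1 -> covers; best now C (z=1)
  D: rows 7-9 cols 2-3 -> outside (col miss)
Winner: C at z=1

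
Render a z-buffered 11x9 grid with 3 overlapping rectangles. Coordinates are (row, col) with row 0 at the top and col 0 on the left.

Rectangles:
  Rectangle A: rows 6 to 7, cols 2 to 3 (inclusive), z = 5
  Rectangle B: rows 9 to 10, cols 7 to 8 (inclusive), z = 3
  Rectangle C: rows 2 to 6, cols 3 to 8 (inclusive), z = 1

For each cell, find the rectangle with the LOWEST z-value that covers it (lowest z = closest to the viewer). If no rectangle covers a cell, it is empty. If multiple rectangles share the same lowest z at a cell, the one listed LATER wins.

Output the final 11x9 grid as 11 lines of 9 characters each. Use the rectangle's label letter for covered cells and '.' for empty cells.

.........
.........
...CCCCCC
...CCCCCC
...CCCCCC
...CCCCCC
..ACCCCCC
..AA.....
.........
.......BB
.......BB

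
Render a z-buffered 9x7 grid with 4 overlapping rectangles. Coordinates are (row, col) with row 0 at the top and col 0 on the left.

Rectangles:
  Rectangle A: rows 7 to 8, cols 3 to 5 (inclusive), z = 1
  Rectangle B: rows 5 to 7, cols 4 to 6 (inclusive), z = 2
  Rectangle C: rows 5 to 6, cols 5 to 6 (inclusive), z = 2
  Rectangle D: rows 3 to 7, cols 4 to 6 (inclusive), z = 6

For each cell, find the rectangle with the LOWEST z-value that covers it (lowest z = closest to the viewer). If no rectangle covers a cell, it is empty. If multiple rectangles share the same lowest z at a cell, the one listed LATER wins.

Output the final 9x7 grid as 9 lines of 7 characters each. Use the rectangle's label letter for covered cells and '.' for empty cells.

.......
.......
.......
....DDD
....DDD
....BCC
....BCC
...AAAB
...AAA.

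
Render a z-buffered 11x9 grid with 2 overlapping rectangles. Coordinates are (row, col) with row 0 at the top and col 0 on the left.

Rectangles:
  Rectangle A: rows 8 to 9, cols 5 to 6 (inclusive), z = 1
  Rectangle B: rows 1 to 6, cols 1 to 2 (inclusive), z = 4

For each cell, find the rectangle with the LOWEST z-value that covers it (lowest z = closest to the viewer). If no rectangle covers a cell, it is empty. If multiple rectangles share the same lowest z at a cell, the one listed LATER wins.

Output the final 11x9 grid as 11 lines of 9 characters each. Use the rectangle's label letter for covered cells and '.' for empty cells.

.........
.BB......
.BB......
.BB......
.BB......
.BB......
.BB......
.........
.....AA..
.....AA..
.........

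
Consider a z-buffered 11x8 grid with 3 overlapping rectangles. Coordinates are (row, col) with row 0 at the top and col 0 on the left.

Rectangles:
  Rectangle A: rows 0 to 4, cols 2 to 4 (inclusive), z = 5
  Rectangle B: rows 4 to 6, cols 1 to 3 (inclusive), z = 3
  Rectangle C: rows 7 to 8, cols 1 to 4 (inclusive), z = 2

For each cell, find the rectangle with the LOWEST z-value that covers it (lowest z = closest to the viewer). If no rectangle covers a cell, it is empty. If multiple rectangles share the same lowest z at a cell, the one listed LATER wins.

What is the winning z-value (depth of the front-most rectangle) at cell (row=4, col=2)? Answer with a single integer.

Check cell (4,2):
  A: rows 0-4 cols 2-4 z=5 -> covers; best now A (z=5)
  B: rows 4-6 cols 1-3 z=3 -> covers; best now B (z=3)
  C: rows 7-8 cols 1-4 -> outside (row miss)
Winner: B at z=3

Answer: 3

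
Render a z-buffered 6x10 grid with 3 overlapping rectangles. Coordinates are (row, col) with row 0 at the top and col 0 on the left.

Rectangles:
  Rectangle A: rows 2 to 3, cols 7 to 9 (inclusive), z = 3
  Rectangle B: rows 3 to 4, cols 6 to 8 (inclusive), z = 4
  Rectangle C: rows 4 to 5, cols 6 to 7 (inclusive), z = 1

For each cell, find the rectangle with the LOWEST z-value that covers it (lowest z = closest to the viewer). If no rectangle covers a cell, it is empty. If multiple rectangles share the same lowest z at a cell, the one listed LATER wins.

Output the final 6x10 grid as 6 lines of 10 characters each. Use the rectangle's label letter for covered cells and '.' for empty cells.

..........
..........
.......AAA
......BAAA
......CCB.
......CC..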